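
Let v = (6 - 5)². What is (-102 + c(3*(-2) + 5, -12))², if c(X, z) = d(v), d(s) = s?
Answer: 10201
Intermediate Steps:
v = 1 (v = 1² = 1)
c(X, z) = 1
(-102 + c(3*(-2) + 5, -12))² = (-102 + 1)² = (-101)² = 10201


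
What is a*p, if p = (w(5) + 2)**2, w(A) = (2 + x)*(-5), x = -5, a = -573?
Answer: -165597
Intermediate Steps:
w(A) = 15 (w(A) = (2 - 5)*(-5) = -3*(-5) = 15)
p = 289 (p = (15 + 2)**2 = 17**2 = 289)
a*p = -573*289 = -165597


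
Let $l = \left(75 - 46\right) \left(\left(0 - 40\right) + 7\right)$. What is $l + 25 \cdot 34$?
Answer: $-107$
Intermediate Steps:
$l = -957$ ($l = 29 \left(\left(0 - 40\right) + 7\right) = 29 \left(-40 + 7\right) = 29 \left(-33\right) = -957$)
$l + 25 \cdot 34 = -957 + 25 \cdot 34 = -957 + 850 = -107$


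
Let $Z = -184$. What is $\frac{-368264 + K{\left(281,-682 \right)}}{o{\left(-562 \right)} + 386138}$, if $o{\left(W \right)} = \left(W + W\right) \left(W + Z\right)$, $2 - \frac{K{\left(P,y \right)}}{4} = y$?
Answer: $- \frac{182764}{612321} \approx -0.29848$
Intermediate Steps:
$K{\left(P,y \right)} = 8 - 4 y$
$o{\left(W \right)} = 2 W \left(-184 + W\right)$ ($o{\left(W \right)} = \left(W + W\right) \left(W - 184\right) = 2 W \left(-184 + W\right)$)
$\frac{-368264 + K{\left(281,-682 \right)}}{o{\left(-562 \right)} + 386138} = \frac{-368264 + \left(8 - -2728\right)}{2 \left(-562\right) \left(-184 - 562\right) + 386138} = \frac{-368264 + \left(8 + 2728\right)}{2 \left(-562\right) \left(-746\right) + 386138} = \frac{-368264 + 2736}{838504 + 386138} = - \frac{365528}{1224642} = \left(-365528\right) \frac{1}{1224642} = - \frac{182764}{612321}$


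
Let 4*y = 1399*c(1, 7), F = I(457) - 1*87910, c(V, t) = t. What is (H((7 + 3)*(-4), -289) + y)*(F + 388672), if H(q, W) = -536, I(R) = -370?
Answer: 574424602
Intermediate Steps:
F = -88280 (F = -370 - 1*87910 = -370 - 87910 = -88280)
y = 9793/4 (y = (1399*7)/4 = (1/4)*9793 = 9793/4 ≈ 2448.3)
(H((7 + 3)*(-4), -289) + y)*(F + 388672) = (-536 + 9793/4)*(-88280 + 388672) = (7649/4)*300392 = 574424602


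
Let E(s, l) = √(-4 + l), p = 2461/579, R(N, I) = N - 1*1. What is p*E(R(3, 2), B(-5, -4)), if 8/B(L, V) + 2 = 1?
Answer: 4922*I*√3/579 ≈ 14.724*I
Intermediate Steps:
B(L, V) = -8 (B(L, V) = 8/(-2 + 1) = 8/(-1) = 8*(-1) = -8)
R(N, I) = -1 + N (R(N, I) = N - 1 = -1 + N)
p = 2461/579 (p = 2461*(1/579) = 2461/579 ≈ 4.2504)
p*E(R(3, 2), B(-5, -4)) = 2461*√(-4 - 8)/579 = 2461*√(-12)/579 = 2461*(2*I*√3)/579 = 4922*I*√3/579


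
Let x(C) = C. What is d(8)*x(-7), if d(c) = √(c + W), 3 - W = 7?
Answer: -14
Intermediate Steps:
W = -4 (W = 3 - 1*7 = 3 - 7 = -4)
d(c) = √(-4 + c) (d(c) = √(c - 4) = √(-4 + c))
d(8)*x(-7) = √(-4 + 8)*(-7) = √4*(-7) = 2*(-7) = -14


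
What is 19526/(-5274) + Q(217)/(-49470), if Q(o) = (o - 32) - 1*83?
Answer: -4737692/1278945 ≈ -3.7044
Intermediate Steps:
Q(o) = -115 + o (Q(o) = (-32 + o) - 83 = -115 + o)
19526/(-5274) + Q(217)/(-49470) = 19526/(-5274) + (-115 + 217)/(-49470) = 19526*(-1/5274) + 102*(-1/49470) = -9763/2637 - 1/485 = -4737692/1278945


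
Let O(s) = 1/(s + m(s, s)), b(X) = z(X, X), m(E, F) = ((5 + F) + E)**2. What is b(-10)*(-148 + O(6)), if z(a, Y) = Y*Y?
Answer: -873180/59 ≈ -14800.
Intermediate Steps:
z(a, Y) = Y**2
m(E, F) = (5 + E + F)**2
b(X) = X**2
O(s) = 1/(s + (5 + 2*s)**2) (O(s) = 1/(s + (5 + s + s)**2) = 1/(s + (5 + 2*s)**2))
b(-10)*(-148 + O(6)) = (-10)**2*(-148 + 1/(6 + (5 + 2*6)**2)) = 100*(-148 + 1/(6 + (5 + 12)**2)) = 100*(-148 + 1/(6 + 17**2)) = 100*(-148 + 1/(6 + 289)) = 100*(-148 + 1/295) = 100*(-43659/295) = -873180/59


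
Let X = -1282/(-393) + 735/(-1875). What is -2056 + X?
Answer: -100860007/49125 ≈ -2053.1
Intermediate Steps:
X = 140993/49125 (X = -1282*(-1/393) + 735*(-1/1875) = 1282/393 - 49/125 = 140993/49125 ≈ 2.8701)
-2056 + X = -2056 + 140993/49125 = -100860007/49125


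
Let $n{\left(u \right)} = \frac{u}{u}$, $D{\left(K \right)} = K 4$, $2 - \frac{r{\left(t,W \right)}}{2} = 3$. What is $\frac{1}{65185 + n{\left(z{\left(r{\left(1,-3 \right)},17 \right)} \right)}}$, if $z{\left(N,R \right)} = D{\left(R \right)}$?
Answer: $\frac{1}{65186} \approx 1.5341 \cdot 10^{-5}$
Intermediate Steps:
$r{\left(t,W \right)} = -2$ ($r{\left(t,W \right)} = 4 - 6 = -2$)
$D{\left(K \right)} = 4 K$
$z{\left(N,R \right)} = 4 R$
$n{\left(u \right)} = 1$
$\frac{1}{65185 + n{\left(z{\left(r{\left(1,-3 \right)},17 \right)} \right)}} = \frac{1}{65185 + 1} = \frac{1}{65186}$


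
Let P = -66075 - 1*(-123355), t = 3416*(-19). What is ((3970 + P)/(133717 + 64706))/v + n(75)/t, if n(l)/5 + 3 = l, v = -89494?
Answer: -399795989770/72033980087853 ≈ -0.0055501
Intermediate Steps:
t = -64904
P = 57280 (P = -66075 + 123355 = 57280)
n(l) = -15 + 5*l
((3970 + P)/(133717 + 64706))/v + n(75)/t = ((3970 + 57280)/(133717 + 64706))/(-89494) + (-15 + 5*75)/(-64904) = (61250/198423)*(-1/89494) + (-15 + 375)*(-1/64904) = (61250*(1/198423))*(-1/89494) + 360*(-1/64904) = (61250/198423)*(-1/89494) - 45/8113 = -30625/8878833981 - 45/8113 = -399795989770/72033980087853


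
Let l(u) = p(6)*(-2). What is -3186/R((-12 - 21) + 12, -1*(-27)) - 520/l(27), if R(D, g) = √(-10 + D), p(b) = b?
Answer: 130/3 + 3186*I*√31/31 ≈ 43.333 + 572.22*I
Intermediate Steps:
l(u) = -12 (l(u) = 6*(-2) = -12)
-3186/R((-12 - 21) + 12, -1*(-27)) - 520/l(27) = -3186/√(-10 + ((-12 - 21) + 12)) - 520/(-12) = -3186/√(-10 + (-33 + 12)) - 520*(-1/12) = -3186/√(-10 - 21) + 130/3 = -3186*(-I*√31/31) + 130/3 = -(-3186)*I*√31/31 + 130/3 = 3186*I*√31/31 + 130/3 = 130/3 + 3186*I*√31/31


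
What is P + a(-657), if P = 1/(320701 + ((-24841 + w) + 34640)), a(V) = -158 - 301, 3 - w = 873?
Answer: -151300169/329630 ≈ -459.00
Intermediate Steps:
w = -870 (w = 3 - 1*873 = 3 - 873 = -870)
a(V) = -459
P = 1/329630 (P = 1/(320701 + ((-24841 - 870) + 34640)) = 1/(320701 + (-25711 + 34640)) = 1/(320701 + 8929) = 1/329630 ≈ 3.0337e-6)
P + a(-657) = 1/329630 - 459 = -151300169/329630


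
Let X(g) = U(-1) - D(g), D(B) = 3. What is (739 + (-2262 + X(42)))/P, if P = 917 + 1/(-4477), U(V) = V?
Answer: -6836379/4105408 ≈ -1.6652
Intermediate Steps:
X(g) = -4 (X(g) = -1 - 1*3 = -1 - 3 = -4)
P = 4105408/4477 (P = 917 - 1/4477 = 4105408/4477 ≈ 917.00)
(739 + (-2262 + X(42)))/P = (739 + (-2262 - 4))/(4105408/4477) = (739 - 2266)*(4477/4105408) = -1527*4477/4105408 = -6836379/4105408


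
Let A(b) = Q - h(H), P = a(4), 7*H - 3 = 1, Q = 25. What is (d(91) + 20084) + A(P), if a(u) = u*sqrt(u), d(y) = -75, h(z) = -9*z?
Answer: 140274/7 ≈ 20039.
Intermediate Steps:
H = 4/7 (H = 3/7 + (1/7)*1 = 3/7 + 1/7 = 4/7 ≈ 0.57143)
a(u) = u**(3/2)
P = 8 (P = 4**(3/2) = 8)
A(b) = 211/7 (A(b) = 25 - (-9)*4/7 = 25 - 1*(-36/7) = 25 + 36/7 = 211/7)
(d(91) + 20084) + A(P) = (-75 + 20084) + 211/7 = 20009 + 211/7 = 140274/7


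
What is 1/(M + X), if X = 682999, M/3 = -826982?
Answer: -1/1797947 ≈ -5.5619e-7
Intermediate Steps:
M = -2480946 (M = 3*(-826982) = -2480946)
1/(M + X) = 1/(-2480946 + 682999) = 1/(-1797947) = -1/1797947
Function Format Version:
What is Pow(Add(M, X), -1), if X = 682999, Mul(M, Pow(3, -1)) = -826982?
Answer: Rational(-1, 1797947) ≈ -5.5619e-7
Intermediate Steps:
M = -2480946 (M = Mul(3, -826982) = -2480946)
Pow(Add(M, X), -1) = Pow(Add(-2480946, 682999), -1) = Pow(-1797947, -1) = Rational(-1, 1797947)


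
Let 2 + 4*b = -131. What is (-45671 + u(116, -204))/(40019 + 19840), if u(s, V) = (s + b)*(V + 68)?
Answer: -6325/6651 ≈ -0.95098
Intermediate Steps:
b = -133/4 (b = -1/2 + (1/4)*(-131) = -1/2 - 131/4 = -133/4 ≈ -33.250)
u(s, V) = (68 + V)*(-133/4 + s) (u(s, V) = (s - 133/4)*(V + 68) = (-133/4 + s)*(68 + V) = (68 + V)*(-133/4 + s))
(-45671 + u(116, -204))/(40019 + 19840) = (-45671 + (-2261 + 68*116 - 133/4*(-204) - 204*116))/(40019 + 19840) = (-45671 + (-2261 + 7888 + 6783 - 23664))/59859 = (-45671 - 11254)*(1/59859) = -56925*1/59859 = -6325/6651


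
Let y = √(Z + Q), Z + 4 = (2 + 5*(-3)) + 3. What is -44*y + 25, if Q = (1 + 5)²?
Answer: 25 - 44*√22 ≈ -181.38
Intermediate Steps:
Q = 36 (Q = 6² = 36)
Z = -14 (Z = -4 + ((2 + 5*(-3)) + 3) = -4 + ((2 - 15) + 3) = -4 + (-13 + 3) = -4 - 10 = -14)
y = √22 (y = √(-14 + 36) = √22 ≈ 4.6904)
-44*y + 25 = -44*√22 + 25 = 25 - 44*√22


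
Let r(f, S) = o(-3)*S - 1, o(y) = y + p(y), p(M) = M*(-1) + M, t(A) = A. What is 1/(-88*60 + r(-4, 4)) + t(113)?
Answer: 598108/5293 ≈ 113.00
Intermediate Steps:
p(M) = 0 (p(M) = -M + M = 0)
o(y) = y (o(y) = y + 0 = y)
r(f, S) = -1 - 3*S (r(f, S) = -3*S - 1 = -1 - 3*S)
1/(-88*60 + r(-4, 4)) + t(113) = 1/(-88*60 + (-1 - 3*4)) + 113 = 1/(-5280 + (-1 - 12)) + 113 = 1/(-5280 - 13) + 113 = 1/(-5293) + 113 = -1/5293 + 113 = 598108/5293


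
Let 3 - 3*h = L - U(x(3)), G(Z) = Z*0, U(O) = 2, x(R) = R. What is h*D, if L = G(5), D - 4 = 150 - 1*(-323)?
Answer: 795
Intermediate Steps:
D = 477 (D = 4 + (150 - 1*(-323)) = 4 + (150 + 323) = 4 + 473 = 477)
G(Z) = 0
L = 0
h = 5/3 (h = 1 - (0 - 1*2)/3 = 1 - (0 - 2)/3 = 1 - 1/3*(-2) = 1 + 2/3 = 5/3 ≈ 1.6667)
h*D = (5/3)*477 = 795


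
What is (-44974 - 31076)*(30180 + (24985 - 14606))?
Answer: -3084511950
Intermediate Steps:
(-44974 - 31076)*(30180 + (24985 - 14606)) = -76050*(30180 + 10379) = -76050*40559 = -3084511950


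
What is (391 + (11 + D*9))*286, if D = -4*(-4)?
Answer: 156156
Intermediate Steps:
D = 16
(391 + (11 + D*9))*286 = (391 + (11 + 16*9))*286 = (391 + (11 + 144))*286 = (391 + 155)*286 = 546*286 = 156156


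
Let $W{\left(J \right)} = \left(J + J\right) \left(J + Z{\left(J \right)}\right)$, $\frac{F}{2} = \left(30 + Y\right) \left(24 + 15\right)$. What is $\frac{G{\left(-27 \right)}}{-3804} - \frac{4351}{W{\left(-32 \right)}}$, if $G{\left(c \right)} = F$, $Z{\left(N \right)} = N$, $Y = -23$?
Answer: $- \frac{1565635}{1298432} \approx -1.2058$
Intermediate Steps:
$F = 546$ ($F = 2 \left(30 - 23\right) \left(24 + 15\right) = 2 \cdot 7 \cdot 39 = 2 \cdot 273 = 546$)
$G{\left(c \right)} = 546$
$W{\left(J \right)} = 4 J^{2}$ ($W{\left(J \right)} = \left(J + J\right) \left(J + J\right) = 2 J 2 J = 4 J^{2}$)
$\frac{G{\left(-27 \right)}}{-3804} - \frac{4351}{W{\left(-32 \right)}} = \frac{546}{-3804} - \frac{4351}{4 \left(-32\right)^{2}} = 546 \left(- \frac{1}{3804}\right) - \frac{4351}{4 \cdot 1024} = - \frac{91}{634} - \frac{4351}{4096} = - \frac{1565635}{1298432}$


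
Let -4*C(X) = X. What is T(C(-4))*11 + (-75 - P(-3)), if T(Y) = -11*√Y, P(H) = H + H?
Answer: -190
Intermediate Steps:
C(X) = -X/4
P(H) = 2*H
T(C(-4))*11 + (-75 - P(-3)) = -11*√(-¼*(-4))*11 + (-75 - 2*(-3)) = -11*√1*11 + (-75 - 1*(-6)) = -11*1*11 + (-75 + 6) = -11*11 - 69 = -121 - 69 = -190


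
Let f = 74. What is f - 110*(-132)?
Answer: 14594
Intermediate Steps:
f - 110*(-132) = 74 - 110*(-132) = 74 + 14520 = 14594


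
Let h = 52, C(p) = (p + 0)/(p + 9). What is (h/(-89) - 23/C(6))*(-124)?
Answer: 641018/89 ≈ 7202.5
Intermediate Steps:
C(p) = p/(9 + p)
(h/(-89) - 23/C(6))*(-124) = (52/(-89) - 23/(6/(9 + 6)))*(-124) = (52*(-1/89) - 23/(6/15))*(-124) = (-52/89 - 23/(6*(1/15)))*(-124) = (-52/89 - 23/⅖)*(-124) = (-52/89 - 23*5/2)*(-124) = (-52/89 - 115/2)*(-124) = -10339/178*(-124) = 641018/89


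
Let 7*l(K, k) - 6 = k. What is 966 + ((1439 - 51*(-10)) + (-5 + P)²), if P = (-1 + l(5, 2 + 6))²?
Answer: 2931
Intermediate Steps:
l(K, k) = 6/7 + k/7
P = 1 (P = (-1 + (6/7 + (2 + 6)/7))² = (-1 + (6/7 + (⅐)*8))² = (-1 + (6/7 + 8/7))² = (-1 + 2)² = 1² = 1)
966 + ((1439 - 51*(-10)) + (-5 + P)²) = 966 + ((1439 - 51*(-10)) + (-5 + 1)²) = 966 + ((1439 + 510) + (-4)²) = 966 + (1949 + 16) = 966 + 1965 = 2931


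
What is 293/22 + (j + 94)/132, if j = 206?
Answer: 343/22 ≈ 15.591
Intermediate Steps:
293/22 + (j + 94)/132 = 293/22 + (206 + 94)/132 = 293*(1/22) + 300*(1/132) = 293/22 + 25/11 = 343/22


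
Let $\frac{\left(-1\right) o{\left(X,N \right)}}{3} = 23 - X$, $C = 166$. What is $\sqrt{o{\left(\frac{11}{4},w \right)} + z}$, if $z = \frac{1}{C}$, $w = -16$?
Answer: $\frac{i \sqrt{1673861}}{166} \approx 7.7938 i$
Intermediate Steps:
$o{\left(X,N \right)} = -69 + 3 X$ ($o{\left(X,N \right)} = - 3 \left(23 - X\right) = -69 + 3 X$)
$z = \frac{1}{166} \approx 0.0060241$
$\sqrt{o{\left(\frac{11}{4},w \right)} + z} = \sqrt{\left(-69 + 3 \cdot \frac{11}{4}\right) + \frac{1}{166}} = \sqrt{\left(-69 + \frac{33}{4}\right) + \frac{1}{166}} = \sqrt{- \frac{243}{4} + \frac{1}{166}} = \sqrt{- \frac{20167}{332}} = \frac{i \sqrt{1673861}}{166}$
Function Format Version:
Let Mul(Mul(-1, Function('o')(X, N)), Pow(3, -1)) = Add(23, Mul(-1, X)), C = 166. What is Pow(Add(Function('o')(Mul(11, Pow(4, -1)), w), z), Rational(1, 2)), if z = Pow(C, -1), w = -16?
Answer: Mul(Rational(1, 166), I, Pow(1673861, Rational(1, 2))) ≈ Mul(7.7938, I)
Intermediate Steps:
Function('o')(X, N) = Add(-69, Mul(3, X)) (Function('o')(X, N) = Mul(-3, Add(23, Mul(-1, X))) = Add(-69, Mul(3, X)))
z = Rational(1, 166) (z = Pow(166, -1) = Rational(1, 166) ≈ 0.0060241)
Pow(Add(Function('o')(Mul(11, Pow(4, -1)), w), z), Rational(1, 2)) = Pow(Add(Add(-69, Mul(3, Mul(11, Pow(4, -1)))), Rational(1, 166)), Rational(1, 2)) = Pow(Add(Add(-69, Mul(3, Mul(11, Rational(1, 4)))), Rational(1, 166)), Rational(1, 2)) = Pow(Add(Add(-69, Mul(3, Rational(11, 4))), Rational(1, 166)), Rational(1, 2)) = Pow(Add(Add(-69, Rational(33, 4)), Rational(1, 166)), Rational(1, 2)) = Pow(Add(Rational(-243, 4), Rational(1, 166)), Rational(1, 2)) = Pow(Rational(-20167, 332), Rational(1, 2)) = Mul(Rational(1, 166), I, Pow(1673861, Rational(1, 2)))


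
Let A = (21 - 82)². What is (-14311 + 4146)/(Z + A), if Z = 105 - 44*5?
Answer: -10165/3606 ≈ -2.8189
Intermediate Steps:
Z = -115 (Z = 105 - 220 = -115)
A = 3721 (A = (-61)² = 3721)
(-14311 + 4146)/(Z + A) = (-14311 + 4146)/(-115 + 3721) = -10165/3606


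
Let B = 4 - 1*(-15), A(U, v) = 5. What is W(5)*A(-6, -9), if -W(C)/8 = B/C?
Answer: -152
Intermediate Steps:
B = 19 (B = 4 + 15 = 19)
W(C) = -152/C
W(5)*A(-6, -9) = -152/5*5 = -152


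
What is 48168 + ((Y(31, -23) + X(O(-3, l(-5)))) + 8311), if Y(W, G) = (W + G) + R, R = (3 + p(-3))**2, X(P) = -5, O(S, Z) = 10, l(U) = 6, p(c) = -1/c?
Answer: 508438/9 ≈ 56493.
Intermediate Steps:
R = 100/9 (R = (3 - 1/(-3))**2 = (3 - 1*(-1/3))**2 = (3 + 1/3)**2 = (10/3)**2 = 100/9 ≈ 11.111)
Y(W, G) = 100/9 + G + W (Y(W, G) = (W + G) + 100/9 = (G + W) + 100/9 = 100/9 + G + W)
48168 + ((Y(31, -23) + X(O(-3, l(-5)))) + 8311) = 48168 + (((100/9 - 23 + 31) - 5) + 8311) = 48168 + ((172/9 - 5) + 8311) = 48168 + (127/9 + 8311) = 48168 + 74926/9 = 508438/9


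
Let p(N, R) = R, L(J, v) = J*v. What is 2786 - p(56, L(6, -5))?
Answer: 2816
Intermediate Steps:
2786 - p(56, L(6, -5)) = 2786 - 6*(-5) = 2786 - 1*(-30) = 2786 + 30 = 2816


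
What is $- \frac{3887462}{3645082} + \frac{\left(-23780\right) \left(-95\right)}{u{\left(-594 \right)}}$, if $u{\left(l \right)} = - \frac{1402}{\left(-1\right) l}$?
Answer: $- \frac{1222840167366131}{1277601241} \approx -9.5714 \cdot 10^{5}$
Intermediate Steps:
$u{\left(l \right)} = \frac{1402}{l}$ ($u{\left(l \right)} = - 1402 \left(- \frac{1}{l}\right) = \frac{1402}{l}$)
$- \frac{3887462}{3645082} + \frac{\left(-23780\right) \left(-95\right)}{u{\left(-594 \right)}} = - \frac{3887462}{3645082} + \frac{\left(-23780\right) \left(-95\right)}{1402 \frac{1}{-594}} = \left(-3887462\right) \frac{1}{3645082} + \frac{2259100}{1402 \left(- \frac{1}{594}\right)} = - \frac{1943731}{1822541} + \frac{2259100}{- \frac{701}{297}} = - \frac{1943731}{1822541} + 2259100 \left(- \frac{297}{701}\right) = - \frac{1943731}{1822541} - \frac{670952700}{701} = - \frac{1222840167366131}{1277601241}$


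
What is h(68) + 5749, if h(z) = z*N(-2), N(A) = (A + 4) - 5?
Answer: 5545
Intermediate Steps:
N(A) = -1 + A (N(A) = (4 + A) - 5 = -1 + A)
h(z) = -3*z (h(z) = z*(-1 - 2) = z*(-3) = -3*z)
h(68) + 5749 = -3*68 + 5749 = -204 + 5749 = 5545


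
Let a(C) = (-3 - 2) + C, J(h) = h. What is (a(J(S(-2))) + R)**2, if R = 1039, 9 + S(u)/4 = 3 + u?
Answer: 1004004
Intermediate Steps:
S(u) = -24 + 4*u (S(u) = -36 + 4*(3 + u) = -36 + (12 + 4*u) = -24 + 4*u)
a(C) = -5 + C
(a(J(S(-2))) + R)**2 = ((-5 + (-24 + 4*(-2))) + 1039)**2 = ((-5 + (-24 - 8)) + 1039)**2 = ((-5 - 32) + 1039)**2 = (-37 + 1039)**2 = 1002**2 = 1004004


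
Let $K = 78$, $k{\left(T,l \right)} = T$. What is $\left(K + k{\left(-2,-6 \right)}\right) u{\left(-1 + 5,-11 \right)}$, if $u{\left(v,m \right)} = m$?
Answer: $-836$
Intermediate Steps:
$\left(K + k{\left(-2,-6 \right)}\right) u{\left(-1 + 5,-11 \right)} = \left(78 - 2\right) \left(-11\right) = 76 \left(-11\right) = -836$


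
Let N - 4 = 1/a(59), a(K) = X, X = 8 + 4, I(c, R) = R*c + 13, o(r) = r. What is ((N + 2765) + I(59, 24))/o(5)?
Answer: 50377/60 ≈ 839.62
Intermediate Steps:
I(c, R) = 13 + R*c
X = 12
a(K) = 12
N = 49/12 (N = 4 + 1/12 = 49/12 ≈ 4.0833)
((N + 2765) + I(59, 24))/o(5) = ((49/12 + 2765) + (13 + 24*59))/5 = (33229/12 + (13 + 1416))*(1/5) = (33229/12 + 1429)*(1/5) = (50377/12)*(1/5) = 50377/60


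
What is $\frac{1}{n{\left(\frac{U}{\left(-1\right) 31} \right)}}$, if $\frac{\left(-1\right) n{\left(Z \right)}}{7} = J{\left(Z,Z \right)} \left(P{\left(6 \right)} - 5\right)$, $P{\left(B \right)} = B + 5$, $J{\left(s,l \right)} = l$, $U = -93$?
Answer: $- \frac{1}{126} \approx -0.0079365$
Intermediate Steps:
$P{\left(B \right)} = 5 + B$
$n{\left(Z \right)} = - 42 Z$ ($n{\left(Z \right)} = - 7 Z \left(\left(5 + 6\right) - 5\right) = - 7 Z \left(11 - 5\right) = - 7 Z 6 = - 7 \cdot 6 Z = - 42 Z$)
$\frac{1}{n{\left(\frac{U}{\left(-1\right) 31} \right)}} = \frac{1}{\left(-42\right) \left(- \frac{93}{\left(-1\right) 31}\right)} = \frac{1}{\left(-42\right) \left(- \frac{93}{-31}\right)} = \frac{1}{\left(-42\right) \left(\left(-93\right) \left(- \frac{1}{31}\right)\right)} = \frac{1}{\left(-42\right) 3} = \frac{1}{-126} = - \frac{1}{126}$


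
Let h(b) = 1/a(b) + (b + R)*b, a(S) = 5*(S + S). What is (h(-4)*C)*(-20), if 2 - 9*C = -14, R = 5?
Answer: 1288/9 ≈ 143.11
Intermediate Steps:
a(S) = 10*S (a(S) = 5*(2*S) = 10*S)
C = 16/9 (C = 2/9 - ⅑*(-14) = 2/9 + 14/9 = 16/9 ≈ 1.7778)
h(b) = 1/(10*b) + b*(5 + b) (h(b) = 1/(10*b) + (b + 5)*b = 1/(10*b) + (5 + b)*b = 1/(10*b) + b*(5 + b))
(h(-4)*C)*(-20) = (((-4)² + 5*(-4) + (⅒)/(-4))*(16/9))*(-20) = ((16 - 20 + (⅒)*(-¼))*(16/9))*(-20) = ((16 - 20 - 1/40)*(16/9))*(-20) = -161/40*16/9*(-20) = -322/45*(-20) = 1288/9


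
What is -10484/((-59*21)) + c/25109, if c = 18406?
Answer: 5837710/634899 ≈ 9.1947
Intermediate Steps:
-10484/((-59*21)) + c/25109 = -10484/((-59*21)) + 18406/25109 = -10484/(-1239) + 18406*(1/25109) = -10484*(-1/1239) + 18406/25109 = 10484/1239 + 18406/25109 = 5837710/634899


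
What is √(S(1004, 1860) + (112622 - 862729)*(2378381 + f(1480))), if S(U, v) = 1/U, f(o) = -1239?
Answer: 5*I*√17974042708012181/502 ≈ 1.3353e+6*I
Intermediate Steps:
√(S(1004, 1860) + (112622 - 862729)*(2378381 + f(1480))) = √(1/1004 + (112622 - 862729)*(2378381 - 1239)) = √(1/1004 - 750107*2377142) = √(1/1004 - 1783110854194) = √(-1790243297610775/1004) = 5*I*√17974042708012181/502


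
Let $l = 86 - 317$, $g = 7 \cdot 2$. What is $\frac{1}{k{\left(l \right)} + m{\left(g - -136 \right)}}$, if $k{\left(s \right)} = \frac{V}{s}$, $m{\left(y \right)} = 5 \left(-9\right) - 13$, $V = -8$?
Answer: $- \frac{231}{13390} \approx -0.017252$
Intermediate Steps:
$g = 14$
$m{\left(y \right)} = -58$ ($m{\left(y \right)} = -45 - 13 = -58$)
$l = -231$ ($l = 86 - 317 = -231$)
$k{\left(s \right)} = - \frac{8}{s}$
$\frac{1}{k{\left(l \right)} + m{\left(g - -136 \right)}} = \frac{1}{- \frac{8}{-231} - 58} = \frac{1}{\left(-8\right) \left(- \frac{1}{231}\right) - 58} = \frac{1}{\frac{8}{231} - 58} = \frac{1}{- \frac{13390}{231}} = - \frac{231}{13390}$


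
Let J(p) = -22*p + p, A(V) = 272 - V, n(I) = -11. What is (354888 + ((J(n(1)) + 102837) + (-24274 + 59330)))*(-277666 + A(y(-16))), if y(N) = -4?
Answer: -136756598680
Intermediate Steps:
J(p) = -21*p
(354888 + ((J(n(1)) + 102837) + (-24274 + 59330)))*(-277666 + A(y(-16))) = (354888 + ((-21*(-11) + 102837) + (-24274 + 59330)))*(-277666 + (272 - 1*(-4))) = (354888 + ((231 + 102837) + 35056))*(-277666 + (272 + 4)) = (354888 + (103068 + 35056))*(-277666 + 276) = (354888 + 138124)*(-277390) = 493012*(-277390) = -136756598680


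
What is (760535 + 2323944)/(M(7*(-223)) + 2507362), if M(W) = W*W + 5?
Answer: 3084479/4944088 ≈ 0.62387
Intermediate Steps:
M(W) = 5 + W² (M(W) = W² + 5 = 5 + W²)
(760535 + 2323944)/(M(7*(-223)) + 2507362) = (760535 + 2323944)/((5 + (7*(-223))²) + 2507362) = 3084479/((5 + (-1561)²) + 2507362) = 3084479/((5 + 2436721) + 2507362) = 3084479/(2436726 + 2507362) = 3084479/4944088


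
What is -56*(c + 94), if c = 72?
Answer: -9296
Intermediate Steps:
-56*(c + 94) = -56*(72 + 94) = -56*166 = -9296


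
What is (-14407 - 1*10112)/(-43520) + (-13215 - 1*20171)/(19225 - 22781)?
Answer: 385037071/38689280 ≈ 9.9520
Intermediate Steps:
(-14407 - 1*10112)/(-43520) + (-13215 - 1*20171)/(19225 - 22781) = (-14407 - 10112)*(-1/43520) + (-13215 - 20171)/(-3556) = -24519*(-1/43520) - 33386*(-1/3556) = 24519/43520 + 16693/1778 = 385037071/38689280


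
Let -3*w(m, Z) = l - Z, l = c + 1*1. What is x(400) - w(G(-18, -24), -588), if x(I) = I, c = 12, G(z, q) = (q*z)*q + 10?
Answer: 1801/3 ≈ 600.33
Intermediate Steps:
G(z, q) = 10 + z*q² (G(z, q) = z*q² + 10 = 10 + z*q²)
l = 13 (l = 12 + 1*1 = 12 + 1 = 13)
w(m, Z) = -13/3 + Z/3 (w(m, Z) = -(13 - Z)/3 = -13/3 + Z/3)
x(400) - w(G(-18, -24), -588) = 400 - (-13/3 + (⅓)*(-588)) = 400 - (-13/3 - 196) = 400 - 1*(-601/3) = 400 + 601/3 = 1801/3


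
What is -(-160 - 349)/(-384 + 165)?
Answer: -509/219 ≈ -2.3242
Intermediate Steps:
-(-160 - 349)/(-384 + 165) = -(-509)/(-219) = -(-509)*(-1)/219 = -1*509/219 = -509/219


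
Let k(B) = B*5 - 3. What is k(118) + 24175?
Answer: 24762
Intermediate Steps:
k(B) = -3 + 5*B (k(B) = 5*B - 3 = -3 + 5*B)
k(118) + 24175 = (-3 + 5*118) + 24175 = (-3 + 590) + 24175 = 587 + 24175 = 24762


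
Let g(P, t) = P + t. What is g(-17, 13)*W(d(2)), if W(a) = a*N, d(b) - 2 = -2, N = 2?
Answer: 0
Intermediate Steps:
d(b) = 0 (d(b) = 2 - 2 = 0)
W(a) = 2*a (W(a) = a*2 = 2*a)
g(-17, 13)*W(d(2)) = (-17 + 13)*(2*0) = -4*0 = 0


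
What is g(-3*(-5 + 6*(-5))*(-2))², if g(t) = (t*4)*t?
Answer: 31116960000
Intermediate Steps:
g(t) = 4*t² (g(t) = (4*t)*t = 4*t²)
g(-3*(-5 + 6*(-5))*(-2))² = (4*(-3*(-5 + 6*(-5))*(-2))²)² = (4*(-3*(-5 - 30)*(-2))²)² = (4*(-(-105)*(-2))²)² = (4*(-3*70)²)² = (4*(-210)²)² = (4*44100)² = 176400² = 31116960000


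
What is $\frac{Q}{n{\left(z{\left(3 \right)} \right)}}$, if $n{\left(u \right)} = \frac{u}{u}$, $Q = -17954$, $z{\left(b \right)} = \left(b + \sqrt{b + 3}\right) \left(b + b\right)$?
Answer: $-17954$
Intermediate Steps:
$z{\left(b \right)} = 2 b \left(b + \sqrt{3 + b}\right)$ ($z{\left(b \right)} = \left(b + \sqrt{3 + b}\right) 2 b = 2 b \left(b + \sqrt{3 + b}\right)$)
$n{\left(u \right)} = 1$
$\frac{Q}{n{\left(z{\left(3 \right)} \right)}} = - \frac{17954}{1} = \left(-17954\right) 1 = -17954$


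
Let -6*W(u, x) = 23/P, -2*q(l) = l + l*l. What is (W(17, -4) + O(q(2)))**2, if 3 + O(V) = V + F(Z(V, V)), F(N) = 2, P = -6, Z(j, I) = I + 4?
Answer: 14641/1296 ≈ 11.297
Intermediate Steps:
Z(j, I) = 4 + I
q(l) = -l/2 - l**2/2 (q(l) = -(l + l*l)/2 = -(l + l**2)/2 = -l/2 - l**2/2)
W(u, x) = 23/36 (W(u, x) = -23/(6*(-6)) = -23*(-1)/(6*6) = -1/6*(-23/6) = 23/36)
O(V) = -1 + V (O(V) = -3 + (V + 2) = -3 + (2 + V) = -1 + V)
(W(17, -4) + O(q(2)))**2 = (23/36 + (-1 - 1/2*2*(1 + 2)))**2 = (23/36 + (-1 - 1/2*2*3))**2 = (23/36 + (-1 - 3))**2 = (23/36 - 4)**2 = (-121/36)**2 = 14641/1296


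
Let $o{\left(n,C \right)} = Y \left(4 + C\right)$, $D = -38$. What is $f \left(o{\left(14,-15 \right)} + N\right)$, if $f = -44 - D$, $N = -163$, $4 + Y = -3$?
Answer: $516$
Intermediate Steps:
$Y = -7$ ($Y = -4 - 3 = -7$)
$o{\left(n,C \right)} = -28 - 7 C$ ($o{\left(n,C \right)} = - 7 \left(4 + C\right) = -28 - 7 C$)
$f = -6$ ($f = -44 - -38 = -44 + 38 = -6$)
$f \left(o{\left(14,-15 \right)} + N\right) = - 6 \left(\left(-28 - -105\right) - 163\right) = - 6 \left(\left(-28 + 105\right) - 163\right) = - 6 \left(77 - 163\right) = \left(-6\right) \left(-86\right) = 516$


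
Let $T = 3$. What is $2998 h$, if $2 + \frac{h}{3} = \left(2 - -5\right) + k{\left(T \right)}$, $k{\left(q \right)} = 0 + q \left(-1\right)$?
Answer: $17988$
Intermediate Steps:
$k{\left(q \right)} = - q$ ($k{\left(q \right)} = 0 - q = - q$)
$h = 6$ ($h = -6 + 3 \left(\left(2 - -5\right) - 3\right) = -6 + 3 \left(\left(2 + 5\right) - 3\right) = -6 + 3 \left(7 - 3\right) = -6 + 3 \cdot 4 = -6 + 12 = 6$)
$2998 h = 2998 \cdot 6 = 17988$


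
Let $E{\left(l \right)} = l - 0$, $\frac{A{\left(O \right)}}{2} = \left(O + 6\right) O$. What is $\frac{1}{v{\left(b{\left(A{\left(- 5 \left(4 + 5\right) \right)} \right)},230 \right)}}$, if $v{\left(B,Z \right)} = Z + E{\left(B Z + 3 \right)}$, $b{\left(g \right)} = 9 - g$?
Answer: $- \frac{1}{804997} \approx -1.2422 \cdot 10^{-6}$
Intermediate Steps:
$A{\left(O \right)} = 2 O \left(6 + O\right)$ ($A{\left(O \right)} = 2 \left(O + 6\right) O = 2 \left(6 + O\right) O = 2 O \left(6 + O\right)$)
$E{\left(l \right)} = l$ ($E{\left(l \right)} = l + 0 = l$)
$v{\left(B,Z \right)} = 3 + Z + B Z$ ($v{\left(B,Z \right)} = Z + \left(B Z + 3\right) = Z + \left(3 + B Z\right) = 3 + Z + B Z$)
$\frac{1}{v{\left(b{\left(A{\left(- 5 \left(4 + 5\right) \right)} \right)},230 \right)}} = \frac{1}{3 + 230 + \left(9 - 2 \left(- 5 \left(4 + 5\right)\right) \left(6 - 5 \left(4 + 5\right)\right)\right) 230} = \frac{1}{3 + 230 + \left(9 - 2 \left(\left(-5\right) 9\right) \left(6 - 45\right)\right) 230} = \frac{1}{3 + 230 + \left(9 - 2 \left(-45\right) \left(6 - 45\right)\right) 230} = \frac{1}{3 + 230 + \left(9 - 2 \left(-45\right) \left(-39\right)\right) 230} = \frac{1}{3 + 230 + \left(9 - 3510\right) 230} = \frac{1}{3 + 230 - 805230} = \frac{1}{-804997} = - \frac{1}{804997}$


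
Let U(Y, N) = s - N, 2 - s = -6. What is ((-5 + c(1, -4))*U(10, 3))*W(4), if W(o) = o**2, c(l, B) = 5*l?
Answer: 0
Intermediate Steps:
s = 8 (s = 2 - 1*(-6) = 2 + 6 = 8)
U(Y, N) = 8 - N
((-5 + c(1, -4))*U(10, 3))*W(4) = ((-5 + 5*1)*(8 - 1*3))*4**2 = ((-5 + 5)*(8 - 3))*16 = (0*5)*16 = 0*16 = 0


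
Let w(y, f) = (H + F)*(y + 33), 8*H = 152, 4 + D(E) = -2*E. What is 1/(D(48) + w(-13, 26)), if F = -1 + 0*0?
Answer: 1/260 ≈ 0.0038462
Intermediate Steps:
F = -1 (F = -1 + 0 = -1)
D(E) = -4 - 2*E
H = 19 (H = (⅛)*152 = 19)
w(y, f) = 594 + 18*y (w(y, f) = (19 - 1)*(y + 33) = 18*(33 + y) = 594 + 18*y)
1/(D(48) + w(-13, 26)) = 1/((-4 - 2*48) + (594 + 18*(-13))) = 1/((-4 - 96) + (594 - 234)) = 1/(-100 + 360) = 1/260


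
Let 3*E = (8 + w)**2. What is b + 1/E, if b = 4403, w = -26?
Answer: 475525/108 ≈ 4403.0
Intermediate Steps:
E = 108 (E = (8 - 26)**2/3 = (1/3)*(-18)**2 = (1/3)*324 = 108)
b + 1/E = 4403 + 1/108 = 475525/108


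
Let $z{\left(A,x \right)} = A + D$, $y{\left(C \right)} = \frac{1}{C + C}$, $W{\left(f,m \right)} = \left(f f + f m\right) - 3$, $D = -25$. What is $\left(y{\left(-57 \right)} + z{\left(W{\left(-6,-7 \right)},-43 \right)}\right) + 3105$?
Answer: $\frac{359669}{114} \approx 3155.0$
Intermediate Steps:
$W{\left(f,m \right)} = -3 + f^{2} + f m$ ($W{\left(f,m \right)} = \left(f^{2} + f m\right) - 3 = -3 + f^{2} + f m$)
$y{\left(C \right)} = \frac{1}{2 C}$
$z{\left(A,x \right)} = -25 + A$ ($z{\left(A,x \right)} = A - 25 = -25 + A$)
$\left(y{\left(-57 \right)} + z{\left(W{\left(-6,-7 \right)},-43 \right)}\right) + 3105 = \left(\frac{1}{2 \left(-57\right)} - -50\right) + 3105 = \left(\frac{1}{2} \left(- \frac{1}{57}\right) + \left(-25 + \left(-3 + 36 + 42\right)\right)\right) + 3105 = \left(- \frac{1}{114} + \left(-25 + 75\right)\right) + 3105 = \left(- \frac{1}{114} + 50\right) + 3105 = \frac{5699}{114} + 3105 = \frac{359669}{114}$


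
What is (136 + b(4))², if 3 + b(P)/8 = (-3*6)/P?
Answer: 5776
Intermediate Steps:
b(P) = -24 - 144/P (b(P) = -24 + 8*((-3*6)/P) = -24 + 8*(-18/P) = -24 - 144/P)
(136 + b(4))² = (136 + (-24 - 144/4))² = (136 + (-24 - 144*¼))² = (136 + (-24 - 36))² = (136 - 60)² = 76² = 5776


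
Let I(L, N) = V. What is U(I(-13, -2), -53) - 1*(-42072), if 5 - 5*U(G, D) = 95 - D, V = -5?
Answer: 210217/5 ≈ 42043.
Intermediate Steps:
I(L, N) = -5
U(G, D) = -18 + D/5 (U(G, D) = 1 - (95 - D)/5 = 1 + (-19 + D/5) = -18 + D/5)
U(I(-13, -2), -53) - 1*(-42072) = (-18 + (1/5)*(-53)) - 1*(-42072) = (-18 - 53/5) + 42072 = -143/5 + 42072 = 210217/5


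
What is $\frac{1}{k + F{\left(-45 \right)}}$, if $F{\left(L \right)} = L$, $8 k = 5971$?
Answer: $\frac{8}{5611} \approx 0.0014258$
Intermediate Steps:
$k = \frac{5971}{8}$ ($k = \frac{1}{8} \cdot 5971 = \frac{5971}{8} \approx 746.38$)
$\frac{1}{k + F{\left(-45 \right)}} = \frac{1}{\frac{5971}{8} - 45} = \frac{1}{\frac{5611}{8}} = \frac{8}{5611}$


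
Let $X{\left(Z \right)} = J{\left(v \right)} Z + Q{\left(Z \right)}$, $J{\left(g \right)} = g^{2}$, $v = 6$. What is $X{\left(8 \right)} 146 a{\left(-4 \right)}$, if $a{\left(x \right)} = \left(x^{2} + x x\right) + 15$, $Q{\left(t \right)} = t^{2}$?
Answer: $2415424$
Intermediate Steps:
$a{\left(x \right)} = 15 + 2 x^{2}$ ($a{\left(x \right)} = \left(x^{2} + x^{2}\right) + 15 = 2 x^{2} + 15 = 15 + 2 x^{2}$)
$X{\left(Z \right)} = Z^{2} + 36 Z$ ($X{\left(Z \right)} = 6^{2} Z + Z^{2} = 36 Z + Z^{2} = Z^{2} + 36 Z$)
$X{\left(8 \right)} 146 a{\left(-4 \right)} = 8 \left(36 + 8\right) 146 \left(15 + 2 \left(-4\right)^{2}\right) = 8 \cdot 44 \cdot 146 \left(15 + 2 \cdot 16\right) = 352 \cdot 146 \left(15 + 32\right) = 51392 \cdot 47 = 2415424$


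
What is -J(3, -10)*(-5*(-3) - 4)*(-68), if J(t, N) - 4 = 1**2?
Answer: 3740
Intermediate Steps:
J(t, N) = 5 (J(t, N) = 4 + 1**2 = 4 + 1 = 5)
-J(3, -10)*(-5*(-3) - 4)*(-68) = -5*(-5*(-3) - 4)*(-68) = -5*(15 - 4)*(-68) = -5*11*(-68) = -55*(-68) = -1*(-3740) = 3740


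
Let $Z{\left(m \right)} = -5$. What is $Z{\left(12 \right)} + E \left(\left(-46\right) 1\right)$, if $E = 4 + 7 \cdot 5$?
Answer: $-1799$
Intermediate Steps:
$E = 39$ ($E = 4 + 35 = 39$)
$Z{\left(12 \right)} + E \left(\left(-46\right) 1\right) = -5 + 39 \left(\left(-46\right) 1\right) = -5 + 39 \left(-46\right) = -5 - 1794 = -1799$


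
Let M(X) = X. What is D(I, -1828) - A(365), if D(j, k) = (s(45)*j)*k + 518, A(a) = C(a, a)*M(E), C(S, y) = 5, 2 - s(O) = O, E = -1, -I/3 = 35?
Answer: -8252897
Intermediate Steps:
I = -105 (I = -3*35 = -105)
s(O) = 2 - O
A(a) = -5 (A(a) = 5*(-1) = -5)
D(j, k) = 518 - 43*j*k (D(j, k) = ((2 - 1*45)*j)*k + 518 = ((2 - 45)*j)*k + 518 = (-43*j)*k + 518 = -43*j*k + 518 = 518 - 43*j*k)
D(I, -1828) - A(365) = (518 - 43*(-105)*(-1828)) - 1*(-5) = (518 - 8253420) + 5 = -8252902 + 5 = -8252897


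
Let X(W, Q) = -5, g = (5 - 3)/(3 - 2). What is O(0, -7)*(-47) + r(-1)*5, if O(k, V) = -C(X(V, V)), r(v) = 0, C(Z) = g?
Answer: 94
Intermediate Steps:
g = 2 (g = 2/1 = 2*1 = 2)
C(Z) = 2
O(k, V) = -2 (O(k, V) = -1*2 = -2)
O(0, -7)*(-47) + r(-1)*5 = -2*(-47) + 0*5 = 94 + 0 = 94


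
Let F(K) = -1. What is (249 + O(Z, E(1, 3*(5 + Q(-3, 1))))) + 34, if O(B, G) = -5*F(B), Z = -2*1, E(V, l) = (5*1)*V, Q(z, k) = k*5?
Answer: 288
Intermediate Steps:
Q(z, k) = 5*k
E(V, l) = 5*V
Z = -2
O(B, G) = 5 (O(B, G) = -5*(-1) = 5)
(249 + O(Z, E(1, 3*(5 + Q(-3, 1))))) + 34 = (249 + 5) + 34 = 254 + 34 = 288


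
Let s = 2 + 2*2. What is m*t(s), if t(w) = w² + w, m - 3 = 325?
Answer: 13776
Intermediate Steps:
m = 328 (m = 3 + 325 = 328)
s = 6 (s = 2 + 4 = 6)
t(w) = w + w²
m*t(s) = 328*(6*(1 + 6)) = 328*(6*7) = 328*42 = 13776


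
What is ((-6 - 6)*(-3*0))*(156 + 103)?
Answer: 0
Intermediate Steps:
((-6 - 6)*(-3*0))*(156 + 103) = -12*0*259 = 0*259 = 0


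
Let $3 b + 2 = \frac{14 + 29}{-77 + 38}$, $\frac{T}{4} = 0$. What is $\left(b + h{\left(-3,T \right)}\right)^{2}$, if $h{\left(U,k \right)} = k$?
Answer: $\frac{14641}{13689} \approx 1.0695$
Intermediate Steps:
$T = 0$ ($T = 4 \cdot 0 = 0$)
$b = - \frac{121}{117}$ ($b = - \frac{2}{3} + \frac{\left(14 + 29\right) \frac{1}{-77 + 38}}{3} = - \frac{2}{3} + \frac{43 \frac{1}{-39}}{3} = - \frac{2}{3} + \frac{43 \left(- \frac{1}{39}\right)}{3} = - \frac{2}{3} + \frac{1}{3} \left(- \frac{43}{39}\right) = - \frac{2}{3} - \frac{43}{117} = - \frac{121}{117} \approx -1.0342$)
$\left(b + h{\left(-3,T \right)}\right)^{2} = \left(- \frac{121}{117} + 0\right)^{2} = \left(- \frac{121}{117}\right)^{2} = \frac{14641}{13689}$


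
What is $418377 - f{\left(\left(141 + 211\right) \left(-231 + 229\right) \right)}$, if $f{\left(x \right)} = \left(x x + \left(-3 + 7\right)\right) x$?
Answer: $349334857$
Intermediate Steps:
$f{\left(x \right)} = x \left(4 + x^{2}\right)$ ($f{\left(x \right)} = \left(x^{2} + 4\right) x = \left(4 + x^{2}\right) x = x \left(4 + x^{2}\right)$)
$418377 - f{\left(\left(141 + 211\right) \left(-231 + 229\right) \right)} = 418377 - \left(141 + 211\right) \left(-231 + 229\right) \left(4 + \left(\left(141 + 211\right) \left(-231 + 229\right)\right)^{2}\right) = 418377 - 352 \left(-2\right) \left(4 + \left(352 \left(-2\right)\right)^{2}\right) = 418377 - - 704 \left(4 + \left(-704\right)^{2}\right) = 418377 - - 704 \left(4 + 495616\right) = 418377 - \left(-704\right) 495620 = 418377 - -348916480 = 418377 + 348916480 = 349334857$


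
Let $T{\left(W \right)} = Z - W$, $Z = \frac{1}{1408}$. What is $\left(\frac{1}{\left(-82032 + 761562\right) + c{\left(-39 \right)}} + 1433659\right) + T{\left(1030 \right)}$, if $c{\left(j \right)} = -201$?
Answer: $\frac{1370302808405665}{956495232} \approx 1.4326 \cdot 10^{6}$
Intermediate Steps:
$Z = \frac{1}{1408} \approx 0.00071023$
$T{\left(W \right)} = \frac{1}{1408} - W$
$\left(\frac{1}{\left(-82032 + 761562\right) + c{\left(-39 \right)}} + 1433659\right) + T{\left(1030 \right)} = \left(\frac{1}{\left(-82032 + 761562\right) - 201} + 1433659\right) + \left(\frac{1}{1408} - 1030\right) = \left(\frac{1}{679530 - 201} + 1433659\right) + \left(\frac{1}{1408} - 1030\right) = \left(\frac{1}{679329} + 1433659\right) - \frac{1450239}{1408} = \frac{973926134812}{679329} - \frac{1450239}{1408} = \frac{1370302808405665}{956495232}$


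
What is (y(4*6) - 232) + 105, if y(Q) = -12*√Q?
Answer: -127 - 24*√6 ≈ -185.79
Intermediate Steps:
(y(4*6) - 232) + 105 = (-12*2*√6 - 232) + 105 = (-24*√6 - 232) + 105 = (-232 - 24*√6) + 105 = -127 - 24*√6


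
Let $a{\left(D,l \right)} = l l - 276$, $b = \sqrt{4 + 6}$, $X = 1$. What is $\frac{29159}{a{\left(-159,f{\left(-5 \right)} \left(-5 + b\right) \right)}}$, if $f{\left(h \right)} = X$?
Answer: $- \frac{7027319}{57081} + \frac{291590 \sqrt{10}}{57081} \approx -106.96$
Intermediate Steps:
$f{\left(h \right)} = 1$
$b = \sqrt{10} \approx 3.1623$
$a{\left(D,l \right)} = -276 + l^{2}$ ($a{\left(D,l \right)} = l^{2} - 276 = -276 + l^{2}$)
$\frac{29159}{a{\left(-159,f{\left(-5 \right)} \left(-5 + b\right) \right)}} = \frac{29159}{-276 + \left(1 \left(-5 + \sqrt{10}\right)\right)^{2}} = \frac{29159}{-276 + \left(-5 + \sqrt{10}\right)^{2}}$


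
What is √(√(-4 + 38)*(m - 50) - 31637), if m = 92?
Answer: √(-31637 + 42*√34) ≈ 177.18*I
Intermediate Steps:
√(√(-4 + 38)*(m - 50) - 31637) = √(√(-4 + 38)*(92 - 50) - 31637) = √(√34*42 - 31637) = √(42*√34 - 31637) = √(-31637 + 42*√34)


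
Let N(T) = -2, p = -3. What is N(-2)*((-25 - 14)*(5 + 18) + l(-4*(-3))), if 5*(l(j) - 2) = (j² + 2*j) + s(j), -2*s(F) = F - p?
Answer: 8629/5 ≈ 1725.8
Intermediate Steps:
s(F) = -3/2 - F/2 (s(F) = -(F - 1*(-3))/2 = -(F + 3)/2 = -(3 + F)/2 = -3/2 - F/2)
l(j) = 17/10 + j²/5 + 3*j/10 (l(j) = 2 + ((j² + 2*j) + (-3/2 - j/2))/5 = 2 + (-3/2 + j² + 3*j/2)/5 = 2 + (-3/10 + j²/5 + 3*j/10) = 17/10 + j²/5 + 3*j/10)
N(-2)*((-25 - 14)*(5 + 18) + l(-4*(-3))) = -2*((-25 - 14)*(5 + 18) + (17/10 + (-4*(-3))²/5 + 3*(-4*(-3))/10)) = -2*(-39*23 + (17/10 + (⅕)*12² + (3/10)*12)) = -2*(-897 + (17/10 + (⅕)*144 + 18/5)) = -2*(-897 + (17/10 + 144/5 + 18/5)) = -2*(-897 + 341/10) = -2*(-8629/10) = 8629/5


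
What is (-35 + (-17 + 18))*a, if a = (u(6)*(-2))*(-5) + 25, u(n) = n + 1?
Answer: -3230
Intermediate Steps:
u(n) = 1 + n
a = 95 (a = ((1 + 6)*(-2))*(-5) + 25 = (7*(-2))*(-5) + 25 = -14*(-5) + 25 = 70 + 25 = 95)
(-35 + (-17 + 18))*a = (-35 + (-17 + 18))*95 = (-35 + 1)*95 = -34*95 = -3230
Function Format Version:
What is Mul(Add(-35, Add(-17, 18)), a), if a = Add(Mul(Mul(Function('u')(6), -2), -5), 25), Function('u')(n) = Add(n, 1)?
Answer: -3230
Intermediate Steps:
Function('u')(n) = Add(1, n)
a = 95 (a = Add(Mul(Mul(Add(1, 6), -2), -5), 25) = Add(Mul(Mul(7, -2), -5), 25) = Add(Mul(-14, -5), 25) = Add(70, 25) = 95)
Mul(Add(-35, Add(-17, 18)), a) = Mul(Add(-35, Add(-17, 18)), 95) = Mul(Add(-35, 1), 95) = Mul(-34, 95) = -3230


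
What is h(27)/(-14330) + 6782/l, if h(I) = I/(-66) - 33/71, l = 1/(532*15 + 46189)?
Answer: 1644620954125609/4476692 ≈ 3.6737e+8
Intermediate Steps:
l = 1/54169 (l = 1/(7980 + 46189) = 1/54169 ≈ 1.8461e-5)
h(I) = -33/71 - I/66 (h(I) = I*(-1/66) - 33*1/71 = -I/66 - 33/71 = -33/71 - I/66)
h(27)/(-14330) + 6782/l = (-33/71 - 1/66*27)/(-14330) + 6782/(1/54169) = (-33/71 - 9/22)*(-1/14330) + 6782*54169 = -1365/1562*(-1/14330) + 367374158 = 273/4476692 + 367374158 = 1644620954125609/4476692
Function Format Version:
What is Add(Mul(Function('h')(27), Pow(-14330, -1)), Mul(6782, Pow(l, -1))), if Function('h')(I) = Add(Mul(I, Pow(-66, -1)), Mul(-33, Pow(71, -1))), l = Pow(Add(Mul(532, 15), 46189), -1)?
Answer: Rational(1644620954125609, 4476692) ≈ 3.6737e+8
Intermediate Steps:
l = Rational(1, 54169) (l = Pow(Add(7980, 46189), -1) = Pow(54169, -1) = Rational(1, 54169) ≈ 1.8461e-5)
Function('h')(I) = Add(Rational(-33, 71), Mul(Rational(-1, 66), I)) (Function('h')(I) = Add(Mul(I, Rational(-1, 66)), Mul(-33, Rational(1, 71))) = Add(Mul(Rational(-1, 66), I), Rational(-33, 71)) = Add(Rational(-33, 71), Mul(Rational(-1, 66), I)))
Add(Mul(Function('h')(27), Pow(-14330, -1)), Mul(6782, Pow(l, -1))) = Add(Mul(Add(Rational(-33, 71), Mul(Rational(-1, 66), 27)), Pow(-14330, -1)), Mul(6782, Pow(Rational(1, 54169), -1))) = Add(Mul(Add(Rational(-33, 71), Rational(-9, 22)), Rational(-1, 14330)), Mul(6782, 54169)) = Add(Mul(Rational(-1365, 1562), Rational(-1, 14330)), 367374158) = Add(Rational(273, 4476692), 367374158) = Rational(1644620954125609, 4476692)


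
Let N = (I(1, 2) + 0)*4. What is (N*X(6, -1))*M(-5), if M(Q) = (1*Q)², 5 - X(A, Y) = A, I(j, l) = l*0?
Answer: 0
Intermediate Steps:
I(j, l) = 0
X(A, Y) = 5 - A
M(Q) = Q²
N = 0 (N = (0 + 0)*4 = 0*4 = 0)
(N*X(6, -1))*M(-5) = (0*(5 - 1*6))*(-5)² = (0*(5 - 6))*25 = (0*(-1))*25 = 0*25 = 0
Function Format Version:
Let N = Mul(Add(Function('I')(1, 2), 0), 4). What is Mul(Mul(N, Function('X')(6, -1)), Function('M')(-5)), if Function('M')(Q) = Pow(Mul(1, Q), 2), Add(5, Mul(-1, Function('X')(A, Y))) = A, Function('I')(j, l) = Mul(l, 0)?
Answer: 0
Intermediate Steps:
Function('I')(j, l) = 0
Function('X')(A, Y) = Add(5, Mul(-1, A))
Function('M')(Q) = Pow(Q, 2)
N = 0 (N = Mul(Add(0, 0), 4) = Mul(0, 4) = 0)
Mul(Mul(N, Function('X')(6, -1)), Function('M')(-5)) = Mul(Mul(0, Add(5, Mul(-1, 6))), Pow(-5, 2)) = Mul(Mul(0, Add(5, -6)), 25) = Mul(Mul(0, -1), 25) = Mul(0, 25) = 0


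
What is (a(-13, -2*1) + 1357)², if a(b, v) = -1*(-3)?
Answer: 1849600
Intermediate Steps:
a(b, v) = 3
(a(-13, -2*1) + 1357)² = (3 + 1357)² = 1360² = 1849600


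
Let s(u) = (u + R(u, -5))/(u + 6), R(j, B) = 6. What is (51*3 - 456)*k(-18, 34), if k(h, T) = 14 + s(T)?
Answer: -4545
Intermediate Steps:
s(u) = 1 (s(u) = (u + 6)/(u + 6) = (6 + u)/(6 + u) = 1)
k(h, T) = 15 (k(h, T) = 14 + 1 = 15)
(51*3 - 456)*k(-18, 34) = (51*3 - 456)*15 = (153 - 456)*15 = -303*15 = -4545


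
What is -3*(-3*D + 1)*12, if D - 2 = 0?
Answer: 180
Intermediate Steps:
D = 2 (D = 2 + 0 = 2)
-3*(-3*D + 1)*12 = -3*(-3*2 + 1)*12 = -3*(-6 + 1)*12 = -3*(-5)*12 = 15*12 = 180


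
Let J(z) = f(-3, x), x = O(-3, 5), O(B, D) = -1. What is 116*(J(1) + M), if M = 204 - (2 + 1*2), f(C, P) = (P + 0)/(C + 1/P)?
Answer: 23229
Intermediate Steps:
x = -1
f(C, P) = P/(C + 1/P)
J(z) = 1/4 (J(z) = (-1)**2/(1 - 3*(-1)) = 1/(1 + 3) = 1/4)
M = 200 (M = 204 - (2 + 2) = 204 - 1*4 = 204 - 4 = 200)
116*(J(1) + M) = 116*(1/4 + 200) = 116*(801/4) = 23229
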